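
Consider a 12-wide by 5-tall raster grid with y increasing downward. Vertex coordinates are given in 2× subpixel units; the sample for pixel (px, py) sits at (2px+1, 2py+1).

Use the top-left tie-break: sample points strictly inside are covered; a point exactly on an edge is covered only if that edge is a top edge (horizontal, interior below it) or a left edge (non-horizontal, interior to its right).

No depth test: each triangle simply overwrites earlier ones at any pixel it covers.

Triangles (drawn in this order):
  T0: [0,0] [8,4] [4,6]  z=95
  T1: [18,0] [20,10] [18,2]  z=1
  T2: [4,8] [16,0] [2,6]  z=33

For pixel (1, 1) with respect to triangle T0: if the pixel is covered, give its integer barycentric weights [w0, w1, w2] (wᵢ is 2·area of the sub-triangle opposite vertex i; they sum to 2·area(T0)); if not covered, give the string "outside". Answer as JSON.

T0:
  2·area = 32
  edge (0, 0)→(8, 4): d=(8,4) right/bottom  bias=-1
  edge (8, 4)→(4, 6): d=(-4,2) right/bottom  bias=-1
  edge (4, 6)→(0, 0): d=(-4,-6) top-left  bias=+0
    (0,0)@(1, 1): e=[4,26,2] → X
    (1,0)@(3, 1): e=[-4,22,14] → .
    (0,1)@(1, 3): e=[20,18,-6] → .
    (1,1)@(3, 3): e=[12,14,6] → X
    (2,1)@(5, 3): e=[4,10,18] → X
    (3,1)@(7, 3): e=[-4,6,30] → .
    (1,2)@(3, 5): e=[28,6,-2] → .
    (2,2)@(5, 5): e=[20,2,10] → X
    (3,2)@(7, 5): e=[12,-2,22] → .
    (2,3)@(5, 7): e=[36,-6,2] → .
  covered (4 px):
    X . . . . . . . . . . .
    . X X . . . . . . . . .
    . . X . . . . . . . . .
    . . . . . . . . . . . .
    . . . . . . . . . . . .
T1:
  2·area = 4
  edge (18, 0)→(20, 10): d=(2,10) right/bottom  bias=-1
  edge (20, 10)→(18, 2): d=(-2,-8) top-left  bias=+0
  edge (18, 2)→(18, 0): d=(0,-2) top-left  bias=+0
    (9,2)@(19, 5): e=[0,2,2] → .  [on edge]
  covered (0 px):
    . . . . . . . . . . . .
    . . . . . . . . . . . .
    . . . . . . . . . . . .
    . . . . . . . . . . . .
    . . . . . . . . . . . .
T2:
  2·area = 40  (B↔C swapped to make it positive)
  edge (4, 8)→(2, 6): d=(-2,-2) top-left  bias=+0
  edge (2, 6)→(16, 0): d=(14,-6) top-left  bias=+0
  edge (16, 0)→(4, 8): d=(-12,8) right/bottom  bias=-1
    (4,1)@(9, 3): e=[20,0,20] → X  [on edge]
    (5,1)@(11, 3): e=[24,12,4] → X
    (6,1)@(13, 3): e=[28,24,-12] → .
    (0,2)@(1, 5): e=[0,-20,60] → .  [on edge]
    (2,2)@(5, 5): e=[8,4,28] → X
    (3,2)@(7, 5): e=[12,16,12] → X
    (4,2)@(9, 5): e=[16,28,-4] → .
    (5,2)@(11, 5): e=[20,40,-20] → .
    (1,3)@(3, 7): e=[0,20,20] → X  [on edge]
    (3,3)@(7, 7): e=[8,44,-12] → .
    (1,4)@(3, 9): e=[-4,48,-4] → .
    (2,4)@(5, 9): e=[0,60,-20] → .  [on edge]
  covered (6 px):
    . . . . . . . . . . . .
    . . . . X X . . . . . .
    . . X X . . . . . . . .
    . X X . . . . . . . . .
    . . . . . . . . . . . .

Final: [14,6,12]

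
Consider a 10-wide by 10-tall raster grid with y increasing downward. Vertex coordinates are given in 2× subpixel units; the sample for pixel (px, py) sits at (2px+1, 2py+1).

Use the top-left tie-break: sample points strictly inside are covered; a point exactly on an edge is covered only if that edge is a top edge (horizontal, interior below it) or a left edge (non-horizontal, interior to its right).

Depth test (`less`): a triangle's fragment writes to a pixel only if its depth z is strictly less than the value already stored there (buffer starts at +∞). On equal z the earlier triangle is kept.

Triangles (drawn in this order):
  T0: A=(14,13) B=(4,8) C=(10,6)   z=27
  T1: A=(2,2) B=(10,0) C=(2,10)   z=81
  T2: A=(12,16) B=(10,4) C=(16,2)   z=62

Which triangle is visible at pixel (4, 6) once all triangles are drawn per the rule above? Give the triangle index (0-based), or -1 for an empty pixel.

T0:
  2·area = 50
  edge (14, 13)→(4, 8): d=(-10,-5) top-left  bias=+0
  edge (4, 8)→(10, 6): d=(6,-2) top-left  bias=+0
  edge (10, 6)→(14, 13): d=(4,7) right/bottom  bias=-1
    (9,1)@(19, 3): e=[125,0,-75] → ·  [on edge]
    (6,2)@(13, 5): e=[75,0,-25] → ·  [on edge]
    (3,3)@(7, 7): e=[25,0,25] → #  [on edge]
    (4,3)@(9, 7): e=[35,4,11] → #
    (5,3)@(11, 7): e=[45,8,-3] → ·
    (0,4)@(1, 9): e=[-25,0,75] → ·  [on edge]
    (3,4)@(7, 9): e=[5,12,33] → #
    (5,4)@(11, 9): e=[25,20,5] → #
    (6,4)@(13, 9): e=[35,24,-9] → ·
    (3,5)@(7, 11): e=[-15,24,41] → ·
    (4,5)@(9, 11): e=[-5,28,27] → ·
    (5,5)@(11, 11): e=[5,32,13] → #
  covered (6 px):
    · · · · · · · · · ·
    · · · · · · · · · ·
    · · · · · · · · · ·
    · · · # # · · · · ·
    · · · # # # · · · ·
    · · · · · # · · · ·
    · · · · · · · · · ·
    · · · · · · · · · ·
    · · · · · · · · · ·
    · · · · · · · · · ·
T1:
  2·area = 64
  edge (2, 2)→(10, 0): d=(8,-2) top-left  bias=+0
  edge (10, 0)→(2, 10): d=(-8,10) right/bottom  bias=-1
  edge (2, 10)→(2, 2): d=(0,-8) top-left  bias=+0
    (3,0)@(7, 1): e=[2,22,40] → #
    (4,0)@(9, 1): e=[6,2,56] → #
    (5,0)@(11, 1): e=[10,-18,72] → ·
    (1,1)@(3, 3): e=[10,46,8] → #
    (2,1)@(5, 3): e=[14,26,24] → #
    (4,1)@(9, 3): e=[22,-14,56] → ·
    (1,2)@(3, 5): e=[26,30,8] → #
    (3,2)@(7, 5): e=[34,-10,40] → ·
    (1,3)@(3, 7): e=[42,14,8] → #
    (2,3)@(5, 7): e=[46,-6,24] → ·
    (1,4)@(3, 9): e=[58,-2,8] → ·
  covered (8 px):
    · · · # # · · · · ·
    · # # # · · · · · ·
    · # # · · · · · · ·
    · # · · · · · · · ·
    · · · · · · · · · ·
    · · · · · · · · · ·
    · · · · · · · · · ·
    · · · · · · · · · ·
    · · · · · · · · · ·
    · · · · · · · · · ·
T2:
  2·area = 76
  edge (12, 16)→(10, 4): d=(-2,-12) top-left  bias=+0
  edge (10, 4)→(16, 2): d=(6,-2) top-left  bias=+0
  edge (16, 2)→(12, 16): d=(-4,14) right/bottom  bias=-1
    (9,0)@(19, 1): e=[114,0,-38] → ·  [on edge]
    (6,1)@(13, 3): e=[38,0,38] → #  [on edge]
    (7,1)@(15, 3): e=[62,4,10] → #
    (8,1)@(17, 3): e=[86,8,-18] → ·
    (3,2)@(7, 5): e=[-38,0,114] → ·  [on edge]
    (5,2)@(11, 5): e=[10,8,58] → #
    (8,2)@(17, 5): e=[82,20,-26] → ·
    (0,3)@(1, 7): e=[-114,0,190] → ·  [on edge]
    (5,3)@(11, 7): e=[6,20,50] → #
    (7,3)@(15, 7): e=[54,28,-6] → ·
    (5,4)@(11, 9): e=[2,32,42] → #
    (7,4)@(15, 9): e=[50,40,-14] → ·
  covered (10 px):
    · · · · · · · · · ·
    · · · · · · # # · ·
    · · · · · # # # · ·
    · · · · · # # · · ·
    · · · · · # # · · ·
    · · · · · · # · · ·
    · · · · · · · · · ·
    · · · · · · · · · ·
    · · · · · · · · · ·
    · · · · · · · · · ·

Z-buffer (winner per pixel, '.' = empty):
  . . . 1 1 . . . . .
  . 1 1 1 . . 2 2 . .
  . 1 1 . . 2 2 2 . .
  . 1 . 0 0 2 2 . . .
  . . . 0 0 0 2 . . .
  . . . . . 0 2 . . .
  . . . . . . . . . .
  . . . . . . . . . .
  . . . . . . . . . .
  . . . . . . . . . .

Result: -1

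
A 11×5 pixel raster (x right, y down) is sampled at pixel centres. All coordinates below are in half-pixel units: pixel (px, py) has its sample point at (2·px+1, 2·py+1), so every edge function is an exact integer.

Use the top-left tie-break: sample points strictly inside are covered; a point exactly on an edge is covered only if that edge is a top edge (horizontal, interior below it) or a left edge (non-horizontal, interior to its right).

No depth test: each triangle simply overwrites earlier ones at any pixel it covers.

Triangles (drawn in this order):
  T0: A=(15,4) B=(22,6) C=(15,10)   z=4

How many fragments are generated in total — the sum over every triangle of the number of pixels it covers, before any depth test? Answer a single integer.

T0:
  2·area = 42
  edge (15, 4)→(22, 6): d=(7,2) right/bottom  bias=-1
  edge (22, 6)→(15, 10): d=(-7,4) right/bottom  bias=-1
  edge (15, 10)→(15, 4): d=(0,-6) top-left  bias=+0
    (7,0)@(15, 1): e=[-21,63,0] → .  [on edge]
    (7,1)@(15, 3): e=[-7,49,0] → .  [on edge]
    (7,2)@(15, 5): e=[7,35,0] → X  [on edge]
    (8,2)@(17, 5): e=[3,27,12] → X
    (9,2)@(19, 5): e=[-1,19,24] → .
    (7,3)@(15, 7): e=[21,21,0] → X  [on edge]
    (9,3)@(19, 7): e=[13,5,24] → X
    (10,3)@(21, 7): e=[9,-3,36] → .
    (7,4)@(15, 9): e=[35,7,0] → X  [on edge]
    (8,4)@(17, 9): e=[31,-1,12] → .
    (9,4)@(19, 9): e=[27,-9,24] → .
  covered (6 px):
    . . . . . . . . . . .
    . . . . . . . . . . .
    . . . . . . . X X . .
    . . . . . . . X X X .
    . . . . . . . X . . .

Result: 6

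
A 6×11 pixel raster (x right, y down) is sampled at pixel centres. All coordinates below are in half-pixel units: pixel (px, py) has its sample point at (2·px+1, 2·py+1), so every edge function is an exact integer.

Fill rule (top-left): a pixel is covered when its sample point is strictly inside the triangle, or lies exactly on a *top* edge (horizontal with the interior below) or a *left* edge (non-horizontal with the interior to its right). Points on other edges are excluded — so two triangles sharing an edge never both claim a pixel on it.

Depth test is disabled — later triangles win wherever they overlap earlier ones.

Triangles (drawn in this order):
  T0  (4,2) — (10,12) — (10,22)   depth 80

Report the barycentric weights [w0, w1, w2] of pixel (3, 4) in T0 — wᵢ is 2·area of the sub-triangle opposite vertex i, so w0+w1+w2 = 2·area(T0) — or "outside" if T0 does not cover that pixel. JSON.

T0:
  2·area = 60
  edge (4, 2)→(10, 12): d=(6,10) right/bottom  bias=-1
  edge (10, 12)→(10, 22): d=(0,10) right/bottom  bias=-1
  edge (10, 22)→(4, 2): d=(-6,-20) top-left  bias=+0
    (2,2)@(5, 5): e=[8,50,2] → X
    (3,2)@(7, 5): e=[-12,30,42] → .
    (2,3)@(5, 7): e=[20,50,-10] → .
    (3,3)@(7, 7): e=[0,30,30] → .  [on edge]
    (3,4)@(7, 9): e=[12,30,18] → X
    (4,4)@(9, 9): e=[-8,10,58] → .
    (3,5)@(7, 11): e=[24,30,6] → X
    (4,5)@(9, 11): e=[4,10,46] → X
    (5,5)@(11, 11): e=[-16,-10,86] → .
    (3,6)@(7, 13): e=[36,30,-6] → .
    (4,6)@(9, 13): e=[16,10,34] → X
    (5,6)@(11, 13): e=[-4,-10,74] → .
  covered (7 px):
    . . . . . .
    . . . . . .
    . . X . . .
    . . . . . .
    . . . X . .
    . . . X X .
    . . . . X .
    . . . . X .
    . . . . X .
    . . . . . .
    . . . . . .

Result: [30,18,12]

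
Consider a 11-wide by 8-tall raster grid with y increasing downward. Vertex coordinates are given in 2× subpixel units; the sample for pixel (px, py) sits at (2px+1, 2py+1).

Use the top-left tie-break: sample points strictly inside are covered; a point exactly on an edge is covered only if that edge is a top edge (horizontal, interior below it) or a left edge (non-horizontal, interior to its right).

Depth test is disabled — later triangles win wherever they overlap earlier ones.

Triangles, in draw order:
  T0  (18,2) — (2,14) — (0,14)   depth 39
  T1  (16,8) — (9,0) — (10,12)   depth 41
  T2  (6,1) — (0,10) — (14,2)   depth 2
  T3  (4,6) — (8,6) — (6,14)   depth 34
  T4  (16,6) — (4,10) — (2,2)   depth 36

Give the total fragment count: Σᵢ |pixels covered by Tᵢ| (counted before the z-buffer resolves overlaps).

T0:
  2·area = 24
  edge (18, 2)→(2, 14): d=(-16,12) right/bottom  bias=-1
  edge (2, 14)→(0, 14): d=(-2,0) right/bottom  bias=-1
  edge (0, 14)→(18, 2): d=(18,-12) top-left  bias=+0
    (5,3)@(11, 7): e=[4,14,6] → #
    (6,3)@(13, 7): e=[-20,14,30] → ·
    (5,4)@(11, 9): e=[-28,10,42] → ·
    (2,5)@(5, 11): e=[12,6,6] → #
    (3,5)@(7, 11): e=[-12,6,30] → ·
    (1,6)@(3, 13): e=[4,2,18] → #
    (2,6)@(5, 13): e=[-20,2,42] → ·
    (1,7)@(3, 15): e=[-28,-2,54] → ·
  covered (3 px):
    · · · · · · · · · · ·
    · · · · · · · · · · ·
    · · · · · · · · · · ·
    · · · · · # · · · · ·
    · · · · · · · · · · ·
    · · # · · · · · · · ·
    · # · · · · · · · · ·
    · · · · · · · · · · ·
T1:
  2·area = 76  (B↔C swapped to make it positive)
  edge (16, 8)→(10, 12): d=(-6,4) right/bottom  bias=-1
  edge (10, 12)→(9, 0): d=(-1,-12) top-left  bias=+0
  edge (9, 0)→(16, 8): d=(7,8) right/bottom  bias=-1
    (5,1)@(11, 3): e=[50,21,5] → #
    (6,1)@(13, 3): e=[42,45,-11] → ·
    (5,2)@(11, 5): e=[38,19,19] → #
    (6,2)@(13, 5): e=[30,43,3] → #
    (7,2)@(15, 5): e=[22,67,-13] → ·
    (5,3)@(11, 7): e=[26,17,33] → #
    (7,3)@(15, 7): e=[10,65,1] → #
    (8,3)@(17, 7): e=[2,89,-15] → ·
    (5,4)@(11, 9): e=[14,15,47] → #
    (7,4)@(15, 9): e=[-2,63,15] → ·
    (5,5)@(11, 11): e=[2,13,61] → #
    (6,5)@(13, 11): e=[-6,37,45] → ·
  covered (9 px):
    · · · · · · · · · · ·
    · · · · · # · · · · ·
    · · · · · # # · · · ·
    · · · · · # # # · · ·
    · · · · · # # · · · ·
    · · · · · # · · · · ·
    · · · · · · · · · · ·
    · · · · · · · · · · ·
T2:
  2·area = 78  (B↔C swapped to make it positive)
  edge (6, 1)→(14, 2): d=(8,1) right/bottom  bias=-1
  edge (14, 2)→(0, 10): d=(-14,8) right/bottom  bias=-1
  edge (0, 10)→(6, 1): d=(6,-9) top-left  bias=+0
    (2,1)@(5, 3): e=[17,58,3] → #
    (3,1)@(7, 3): e=[15,42,21] → #
    (4,1)@(9, 3): e=[13,26,39] → #
    (5,1)@(11, 3): e=[11,10,57] → #
    (6,1)@(13, 3): e=[9,-6,75] → ·
    (2,2)@(5, 5): e=[33,30,15] → #
    (4,2)@(9, 5): e=[29,-2,51] → ·
    (5,2)@(11, 5): e=[27,-18,69] → ·
    (1,3)@(3, 7): e=[51,18,9] → #
    (3,3)@(7, 7): e=[47,-14,45] → ·
    (0,4)@(1, 9): e=[69,6,3] → #
    (1,4)@(3, 9): e=[67,-10,21] → ·
  covered (9 px):
    · · · · · · · · · · ·
    · · # # # # · · · · ·
    · · # # · · · · · · ·
    · # # · · · · · · · ·
    # · · · · · · · · · ·
    · · · · · · · · · · ·
    · · · · · · · · · · ·
    · · · · · · · · · · ·
T3:
  2·area = 32
  edge (4, 6)→(8, 6): d=(4,0) top-left  bias=+0
  edge (8, 6)→(6, 14): d=(-2,8) right/bottom  bias=-1
  edge (6, 14)→(4, 6): d=(-2,-8) top-left  bias=+0
    (2,3)@(5, 7): e=[4,22,6] → #
    (3,3)@(7, 7): e=[4,6,22] → #
    (4,3)@(9, 7): e=[4,-10,38] → ·
    (2,4)@(5, 9): e=[12,18,2] → #
    (4,4)@(9, 9): e=[12,-14,34] → ·
    (2,5)@(5, 11): e=[20,14,-2] → ·
    (3,5)@(7, 11): e=[20,-2,14] → ·
  covered (4 px):
    · · · · · · · · · · ·
    · · · · · · · · · · ·
    · · · · · · · · · · ·
    · · # # · · · · · · ·
    · · # # · · · · · · ·
    · · · · · · · · · · ·
    · · · · · · · · · · ·
    · · · · · · · · · · ·
T4:
  2·area = 104
  edge (16, 6)→(4, 10): d=(-12,4) right/bottom  bias=-1
  edge (4, 10)→(2, 2): d=(-2,-8) top-left  bias=+0
  edge (2, 2)→(16, 6): d=(14,4) right/bottom  bias=-1
    (1,1)@(3, 3): e=[88,6,10] → #
    (2,1)@(5, 3): e=[80,22,2] → #
    (3,1)@(7, 3): e=[72,38,-6] → ·
    (1,2)@(3, 5): e=[64,2,38] → #
    (3,2)@(7, 5): e=[48,34,22] → #
    (4,2)@(9, 5): e=[40,50,14] → #
    (5,2)@(11, 5): e=[32,66,6] → #
    (6,2)@(13, 5): e=[24,82,-2] → ·
    (9,2)@(19, 5): e=[0,130,-26] → ·  [on edge]
    (1,3)@(3, 7): e=[40,-2,66] → ·
    (2,3)@(5, 7): e=[32,14,58] → #
    (6,3)@(13, 7): e=[0,78,26] → ·  [on edge]
    (3,4)@(7, 9): e=[0,26,78] → ·  [on edge]
    (0,5)@(1, 11): e=[0,-26,130] → ·  [on edge]
  covered (12 px):
    · · · · · · · · · · ·
    · # # · · · · · · · ·
    · # # # # # · · · · ·
    · · # # # # · · · · ·
    · · # · · · · · · · ·
    · · · · · · · · · · ·
    · · · · · · · · · · ·
    · · · · · · · · · · ·

Answer: 37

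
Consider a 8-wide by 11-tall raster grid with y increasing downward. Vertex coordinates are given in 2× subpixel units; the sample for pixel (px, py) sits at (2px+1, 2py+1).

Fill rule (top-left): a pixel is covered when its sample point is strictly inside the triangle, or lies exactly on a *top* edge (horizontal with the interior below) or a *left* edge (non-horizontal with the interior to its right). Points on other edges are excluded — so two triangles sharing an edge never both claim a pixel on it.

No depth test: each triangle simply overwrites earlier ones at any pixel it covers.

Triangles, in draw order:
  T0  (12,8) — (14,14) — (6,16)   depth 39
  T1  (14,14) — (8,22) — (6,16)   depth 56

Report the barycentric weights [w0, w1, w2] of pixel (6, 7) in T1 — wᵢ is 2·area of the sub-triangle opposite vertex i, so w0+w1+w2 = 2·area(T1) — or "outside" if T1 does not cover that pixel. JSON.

T0:
  2·area = 52
  edge (12, 8)→(14, 14): d=(2,6) right/bottom  bias=-1
  edge (14, 14)→(6, 16): d=(-8,2) right/bottom  bias=-1
  edge (6, 16)→(12, 8): d=(6,-8) top-left  bias=+0
    (5,2)@(11, 5): e=[0,78,-26] → ·  [on edge]
    (5,5)@(11, 11): e=[12,30,10] → █
    (6,5)@(13, 11): e=[0,26,26] → ·  [on edge]
    (4,6)@(9, 13): e=[28,18,6] → █
    (6,6)@(13, 13): e=[4,10,38] → █
    (7,6)@(15, 13): e=[-8,6,54] → ·
    (3,7)@(7, 15): e=[44,6,2] → █
    (5,7)@(11, 15): e=[20,-2,34] → ·
    (6,7)@(13, 15): e=[8,-6,50] → ·
    (3,8)@(7, 17): e=[48,-10,14] → ·
    (4,8)@(9, 17): e=[36,-14,30] → ·
    (7,8)@(15, 17): e=[0,-26,78] → ·  [on edge]
  covered (6 px):
    · · · · · · · ·
    · · · · · · · ·
    · · · · · · · ·
    · · · · · · · ·
    · · · · · · · ·
    · · · · · █ · ·
    · · · · █ █ █ ·
    · · · █ █ · · ·
    · · · · · · · ·
    · · · · · · · ·
    · · · · · · · ·
T1:
  2·area = 52
  edge (14, 14)→(8, 22): d=(-6,8) right/bottom  bias=-1
  edge (8, 22)→(6, 16): d=(-2,-6) top-left  bias=+0
  edge (6, 16)→(14, 14): d=(8,-2) top-left  bias=+0
    (0,0)@(1, 1): e=[182,0,-130] → ·  [on edge]
    (1,3)@(3, 7): e=[130,0,-78] → ·  [on edge]
    (2,6)@(5, 13): e=[78,0,-26] → ·  [on edge]
    (5,7)@(11, 15): e=[18,32,2] → █
    (6,7)@(13, 15): e=[2,44,6] → █
    (7,7)@(15, 15): e=[-14,56,10] → ·
    (3,8)@(7, 17): e=[38,4,10] → █
    (4,8)@(9, 17): e=[22,16,14] → █
    (6,8)@(13, 17): e=[-10,40,22] → ·
    (3,9)@(7, 19): e=[26,0,26] → █  [on edge]
    (5,9)@(11, 19): e=[-6,24,34] → ·
    (3,10)@(7, 21): e=[14,-4,42] → ·
  covered (7 px):
    · · · · · · · ·
    · · · · · · · ·
    · · · · · · · ·
    · · · · · · · ·
    · · · · · · · ·
    · · · · · · · ·
    · · · · · · · ·
    · · · · · █ █ ·
    · · · █ █ █ · ·
    · · · █ █ · · ·
    · · · · · · · ·

Final: [44,6,2]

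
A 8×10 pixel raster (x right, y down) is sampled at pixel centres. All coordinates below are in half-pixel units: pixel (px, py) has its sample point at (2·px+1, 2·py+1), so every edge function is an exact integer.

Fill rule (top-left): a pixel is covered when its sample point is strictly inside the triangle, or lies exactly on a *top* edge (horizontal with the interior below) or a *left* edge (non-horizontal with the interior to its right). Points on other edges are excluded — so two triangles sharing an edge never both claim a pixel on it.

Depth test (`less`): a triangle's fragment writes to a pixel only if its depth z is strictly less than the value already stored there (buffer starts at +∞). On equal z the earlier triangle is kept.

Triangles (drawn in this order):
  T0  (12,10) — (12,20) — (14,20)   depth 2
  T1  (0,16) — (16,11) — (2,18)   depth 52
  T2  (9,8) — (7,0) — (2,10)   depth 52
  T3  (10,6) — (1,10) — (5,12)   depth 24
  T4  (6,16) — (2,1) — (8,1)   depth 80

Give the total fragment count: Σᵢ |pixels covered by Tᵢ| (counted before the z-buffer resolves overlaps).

T0:
  2·area = 20  (B↔C swapped to make it positive)
  edge (12, 10)→(14, 20): d=(2,10) right/bottom  bias=-1
  edge (14, 20)→(12, 20): d=(-2,0) right/bottom  bias=-1
  edge (12, 20)→(12, 10): d=(0,-10) top-left  bias=+0
    (5,2)@(11, 5): e=[0,30,-10] → ·  [on edge]
    (6,7)@(13, 15): e=[0,10,10] → ·  [on edge]
    (6,8)@(13, 17): e=[4,6,10] → █
    (7,8)@(15, 17): e=[-16,6,30] → ·
    (6,9)@(13, 19): e=[8,2,10] → █
    (7,9)@(15, 19): e=[-12,2,30] → ·
  covered (2 px):
    · · · · · · · ·
    · · · · · · · ·
    · · · · · · · ·
    · · · · · · · ·
    · · · · · · · ·
    · · · · · · · ·
    · · · · · · · ·
    · · · · · · · ·
    · · · · · · █ ·
    · · · · · · █ ·
T1:
  2·area = 42
  edge (0, 16)→(16, 11): d=(16,-5) top-left  bias=+0
  edge (16, 11)→(2, 18): d=(-14,7) right/bottom  bias=-1
  edge (2, 18)→(0, 16): d=(-2,-2) top-left  bias=+0
    (5,6)@(11, 13): e=[7,7,28] → █
    (6,6)@(13, 13): e=[17,-7,32] → ·
    (2,7)@(5, 15): e=[9,21,12] → █
    (3,7)@(7, 15): e=[19,7,16] → █
    (4,7)@(9, 15): e=[29,-7,20] → ·
    (5,7)@(11, 15): e=[39,-21,24] → ·
    (0,8)@(1, 17): e=[21,21,0] → █  [on edge]
    (1,8)@(3, 17): e=[31,7,4] → █
    (2,8)@(5, 17): e=[41,-7,8] → ·
    (3,8)@(7, 17): e=[51,-21,12] → ·
    (0,9)@(1, 19): e=[53,-7,-4] → ·
    (1,9)@(3, 19): e=[63,-21,0] → ·  [on edge]
  covered (5 px):
    · · · · · · · ·
    · · · · · · · ·
    · · · · · · · ·
    · · · · · · · ·
    · · · · · · · ·
    · · · · · · · ·
    · · · · · █ · ·
    · · █ █ · · · ·
    █ █ · · · · · ·
    · · · · · · · ·
T2:
  2·area = 60  (B↔C swapped to make it positive)
  edge (9, 8)→(2, 10): d=(-7,2) right/bottom  bias=-1
  edge (2, 10)→(7, 0): d=(5,-10) top-left  bias=+0
  edge (7, 0)→(9, 8): d=(2,8) right/bottom  bias=-1
    (3,0)@(7, 1): e=[53,5,2] → █
    (4,0)@(9, 1): e=[49,25,-14] → ·
    (3,1)@(7, 3): e=[39,15,6] → █
    (4,1)@(9, 3): e=[35,35,-10] → ·
    (2,2)@(5, 5): e=[29,5,26] → █
    (4,2)@(9, 5): e=[21,45,-6] → ·
    (2,3)@(5, 7): e=[15,15,30] → █
    (4,3)@(9, 7): e=[7,55,-2] → ·
    (1,4)@(3, 9): e=[5,5,50] → █
    (3,4)@(7, 9): e=[-3,45,18] → ·
    (1,5)@(3, 11): e=[-9,15,54] → ·
    (2,5)@(5, 11): e=[-13,35,38] → ·
  covered (8 px):
    · · · █ · · · ·
    · · · █ · · · ·
    · · █ █ · · · ·
    · · █ █ · · · ·
    · █ █ · · · · ·
    · · · · · · · ·
    · · · · · · · ·
    · · · · · · · ·
    · · · · · · · ·
    · · · · · · · ·
T3:
  2·area = 34  (B↔C swapped to make it positive)
  edge (10, 6)→(5, 12): d=(-5,6) right/bottom  bias=-1
  edge (5, 12)→(1, 10): d=(-4,-2) top-left  bias=+0
  edge (1, 10)→(10, 6): d=(9,-4) top-left  bias=+0
    (4,3)@(9, 7): e=[1,28,5] → █
    (5,3)@(11, 7): e=[-11,32,13] → ·
    (2,4)@(5, 9): e=[15,12,7] → █
    (3,4)@(7, 9): e=[3,16,15] → █
    (4,4)@(9, 9): e=[-9,20,23] → ·
    (1,5)@(3, 11): e=[17,0,17] → █  [on edge]
    (3,5)@(7, 11): e=[-7,8,33] → ·
    (1,6)@(3, 13): e=[7,-8,35] → ·
    (2,6)@(5, 13): e=[-5,-4,43] → ·
    (3,6)@(7, 13): e=[-17,0,51] → ·  [on edge]
    (5,7)@(11, 15): e=[-51,0,85] → ·  [on edge]
    (7,8)@(15, 17): e=[-85,0,119] → ·  [on edge]
  covered (5 px):
    · · · · · · · ·
    · · · · · · · ·
    · · · · · · · ·
    · · · · █ · · ·
    · · █ █ · · · ·
    · █ █ · · · · ·
    · · · · · · · ·
    · · · · · · · ·
    · · · · · · · ·
    · · · · · · · ·
T4:
  2·area = 90
  edge (6, 16)→(2, 1): d=(-4,-15) top-left  bias=+0
  edge (2, 1)→(8, 1): d=(6,0) top-left  bias=+0
  edge (8, 1)→(6, 16): d=(-2,15) right/bottom  bias=-1
    (0,0)@(1, 1): e=[-15,0,105] → ·  [on edge]
    (1,0)@(3, 1): e=[15,0,75] → █  [on edge]
    (2,0)@(5, 1): e=[45,0,45] → █  [on edge]
    (3,0)@(7, 1): e=[75,0,15] → █  [on edge]
    (4,0)@(9, 1): e=[105,0,-15] → ·  [on edge]
    (5,0)@(11, 1): e=[135,0,-45] → ·  [on edge]
    (6,0)@(13, 1): e=[165,0,-75] → ·  [on edge]
    (7,0)@(15, 1): e=[195,0,-105] → ·  [on edge]
    (1,1)@(3, 3): e=[7,12,71] → █
    (4,1)@(9, 3): e=[97,12,-19] → ·
    (1,2)@(3, 5): e=[-1,24,67] → ·
    (2,2)@(5, 5): e=[29,24,37] → █
  covered (12 px):
    · █ █ █ · · · ·
    · █ █ █ · · · ·
    · · █ █ · · · ·
    · · █ █ · · · ·
    · · █ · · · · ·
    · · █ · · · · ·
    · · · · · · · ·
    · · · · · · · ·
    · · · · · · · ·
    · · · · · · · ·

Final: 32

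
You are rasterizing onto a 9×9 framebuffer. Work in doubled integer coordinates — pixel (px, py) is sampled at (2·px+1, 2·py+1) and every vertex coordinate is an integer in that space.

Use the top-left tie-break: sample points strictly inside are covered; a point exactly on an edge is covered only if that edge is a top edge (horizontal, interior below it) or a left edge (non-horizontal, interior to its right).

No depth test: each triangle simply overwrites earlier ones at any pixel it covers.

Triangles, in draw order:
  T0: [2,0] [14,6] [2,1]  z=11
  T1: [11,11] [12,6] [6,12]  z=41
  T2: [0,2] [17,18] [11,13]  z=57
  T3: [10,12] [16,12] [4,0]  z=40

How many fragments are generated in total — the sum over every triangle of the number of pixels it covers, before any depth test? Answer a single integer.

T0:
  2·area = 12
  edge (2, 0)→(14, 6): d=(12,6) right/bottom  bias=-1
  edge (14, 6)→(2, 1): d=(-12,-5) top-left  bias=+0
  edge (2, 1)→(2, 0): d=(0,-1) top-left  bias=+0
    (1,0)@(3, 1): e=[6,5,1] → X
    (2,0)@(5, 1): e=[-6,15,3] → .
    (1,1)@(3, 3): e=[30,-19,1] → .
    (3,1)@(7, 3): e=[6,1,5] → X
    (4,1)@(9, 3): e=[-6,11,7] → .
    (3,2)@(7, 5): e=[30,-23,5] → .
  covered (2 px):
    . X . . . . . . .
    . . . X . . . . .
    . . . . . . . . .
    . . . . . . . . .
    . . . . . . . . .
    . . . . . . . . .
    . . . . . . . . .
    . . . . . . . . .
    . . . . . . . . .
T1:
  2·area = 24  (B↔C swapped to make it positive)
  edge (11, 11)→(6, 12): d=(-5,1) right/bottom  bias=-1
  edge (6, 12)→(12, 6): d=(6,-6) top-left  bias=+0
  edge (12, 6)→(11, 11): d=(-1,5) right/bottom  bias=-1
    (6,0)@(13, 1): e=[48,-24,0] → .  [on edge]
    (8,0)@(17, 1): e=[44,0,-20] → .  [on edge]
    (7,1)@(15, 3): e=[36,0,-12] → .  [on edge]
    (6,2)@(13, 5): e=[28,0,-4] → .  [on edge]
    (5,3)@(11, 7): e=[20,0,4] → X  [on edge]
    (6,3)@(13, 7): e=[18,12,-6] → .
    (4,4)@(9, 9): e=[12,0,12] → X  [on edge]
    (6,4)@(13, 9): e=[8,24,-8] → .
    (3,5)@(7, 11): e=[4,0,20] → X  [on edge]
    (5,5)@(11, 11): e=[0,24,0] → .  [on edge]
    (0,6)@(1, 13): e=[0,-24,48] → .  [on edge]
    (2,6)@(5, 13): e=[-4,0,28] → .  [on edge]
    (1,7)@(3, 15): e=[-12,0,36] → .  [on edge]
    (0,8)@(1, 17): e=[-20,0,44] → .  [on edge]
  covered (5 px):
    . . . . . . . . .
    . . . . . . . . .
    . . . . . . . . .
    . . . . . X . . .
    . . . . X X . . .
    . . . X X . . . .
    . . . . . . . . .
    . . . . . . . . .
    . . . . . . . . .
T2:
  2·area = 11
  edge (0, 2)→(17, 18): d=(17,16) right/bottom  bias=-1
  edge (17, 18)→(11, 13): d=(-6,-5) top-left  bias=+0
  edge (11, 13)→(0, 2): d=(-11,-11) top-left  bias=+0
    (0,1)@(1, 3): e=[1,10,0] → X  [on edge]
    (1,1)@(3, 3): e=[-31,20,22] → .
    (0,2)@(1, 5): e=[35,-2,-22] → .
    (1,2)@(3, 5): e=[3,8,0] → X  [on edge]
    (2,2)@(5, 5): e=[-29,18,22] → .
    (1,3)@(3, 7): e=[37,-4,-22] → .
    (2,3)@(5, 7): e=[5,6,0] → X  [on edge]
    (3,3)@(7, 7): e=[-27,16,22] → .
    (2,4)@(5, 9): e=[39,-6,-22] → .
    (3,4)@(7, 9): e=[7,4,0] → X  [on edge]
    (4,4)@(9, 9): e=[-25,14,22] → .
    (3,5)@(7, 11): e=[41,-8,-22] → .
    (4,5)@(9, 11): e=[9,2,0] → X  [on edge]
    (5,6)@(11, 13): e=[11,0,0] → X  [on edge]
    (6,7)@(13, 15): e=[13,-2,0] → .  [on edge]
    (7,8)@(15, 17): e=[15,-4,0] → .  [on edge]
  covered (6 px):
    . . . . . . . . .
    X . . . . . . . .
    . X . . . . . . .
    . . X . . . . . .
    . . . X . . . . .
    . . . . X . . . .
    . . . . . X . . .
    . . . . . . . . .
    . . . . . . . . .
T3:
  2·area = 72  (B↔C swapped to make it positive)
  edge (10, 12)→(4, 0): d=(-6,-12) top-left  bias=+0
  edge (4, 0)→(16, 12): d=(12,12) right/bottom  bias=-1
  edge (16, 12)→(10, 12): d=(-6,0) right/bottom  bias=-1
    (2,0)@(5, 1): e=[6,0,66] → .  [on edge]
    (3,1)@(7, 3): e=[18,0,54] → .  [on edge]
    (3,2)@(7, 5): e=[6,24,42] → X
    (4,2)@(9, 5): e=[30,0,42] → .  [on edge]
    (3,3)@(7, 7): e=[-6,48,30] → .
    (4,3)@(9, 7): e=[18,24,30] → X
    (5,3)@(11, 7): e=[42,0,30] → .  [on edge]
    (4,4)@(9, 9): e=[6,48,18] → X
    (5,4)@(11, 9): e=[30,24,18] → X
    (6,4)@(13, 9): e=[54,0,18] → .  [on edge]
    (4,5)@(9, 11): e=[-6,72,6] → .
    (5,5)@(11, 11): e=[18,48,6] → X
    (7,5)@(15, 11): e=[66,0,6] → .  [on edge]
    (8,6)@(17, 13): e=[78,0,-6] → .  [on edge]
  covered (6 px):
    . . . . . . . . .
    . . . . . . . . .
    . . . X . . . . .
    . . . . X . . . .
    . . . . X X . . .
    . . . . . X X . .
    . . . . . . . . .
    . . . . . . . . .
    . . . . . . . . .

Final: 19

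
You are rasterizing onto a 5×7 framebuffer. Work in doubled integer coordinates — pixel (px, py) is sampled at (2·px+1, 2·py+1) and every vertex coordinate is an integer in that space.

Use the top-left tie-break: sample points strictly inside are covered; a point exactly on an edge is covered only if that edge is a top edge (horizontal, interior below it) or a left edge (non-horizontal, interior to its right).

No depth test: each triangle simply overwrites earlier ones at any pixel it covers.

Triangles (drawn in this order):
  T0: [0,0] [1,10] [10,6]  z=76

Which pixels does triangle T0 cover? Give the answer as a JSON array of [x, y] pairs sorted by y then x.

T0:
  2·area = 94  (B↔C swapped to make it positive)
  edge (0, 0)→(10, 6): d=(10,6) right/bottom  bias=-1
  edge (10, 6)→(1, 10): d=(-9,4) right/bottom  bias=-1
  edge (1, 10)→(0, 0): d=(-1,-10) top-left  bias=+0
    (0,0)@(1, 1): e=[4,81,9] → X
    (1,0)@(3, 1): e=[-8,73,29] → .
    (0,1)@(1, 3): e=[24,63,7] → X
    (1,1)@(3, 3): e=[12,55,27] → X
    (2,1)@(5, 3): e=[0,47,47] → .  [on edge]
    (0,2)@(1, 5): e=[44,45,5] → X
    (2,2)@(5, 5): e=[20,29,45] → X
    (3,2)@(7, 5): e=[8,21,65] → X
    (4,2)@(9, 5): e=[-4,13,85] → .
    (0,3)@(1, 7): e=[64,27,3] → X
    (4,3)@(9, 7): e=[16,-5,83] → .
    (0,4)@(1, 9): e=[84,9,1] → X
  covered (13 px):
    X . . . .
    X X . . .
    X X X X .
    X X X X .
    X X . . .
    . . . . .
    . . . . .

Result: [[0,0],[0,1],[1,1],[0,2],[1,2],[2,2],[3,2],[0,3],[1,3],[2,3],[3,3],[0,4],[1,4]]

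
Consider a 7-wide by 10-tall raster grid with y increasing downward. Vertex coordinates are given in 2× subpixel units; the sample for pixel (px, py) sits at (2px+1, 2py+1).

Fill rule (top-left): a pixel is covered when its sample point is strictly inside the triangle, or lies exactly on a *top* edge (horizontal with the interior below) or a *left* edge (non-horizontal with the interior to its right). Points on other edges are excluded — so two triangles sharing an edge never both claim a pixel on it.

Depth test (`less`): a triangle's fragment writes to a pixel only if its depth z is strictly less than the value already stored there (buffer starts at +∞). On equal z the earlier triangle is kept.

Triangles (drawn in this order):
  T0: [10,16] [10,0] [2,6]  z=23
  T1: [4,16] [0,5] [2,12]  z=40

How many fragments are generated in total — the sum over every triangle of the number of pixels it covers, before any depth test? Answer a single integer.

T0:
  2·area = 128  (B↔C swapped to make it positive)
  edge (10, 16)→(2, 6): d=(-8,-10) top-left  bias=+0
  edge (2, 6)→(10, 0): d=(8,-6) top-left  bias=+0
  edge (10, 0)→(10, 16): d=(0,16) right/bottom  bias=-1
    (4,0)@(9, 1): e=[110,2,16] → X
    (5,0)@(11, 1): e=[130,14,-16] → .
    (3,1)@(7, 3): e=[74,6,48] → X
    (5,1)@(11, 3): e=[114,30,-16] → .
    (2,2)@(5, 5): e=[38,10,80] → X
    (5,2)@(11, 5): e=[98,46,-16] → .
    (1,3)@(3, 7): e=[2,14,112] → X
    (5,3)@(11, 7): e=[82,62,-16] → .
    (1,4)@(3, 9): e=[-14,30,112] → .
    (2,4)@(5, 9): e=[6,42,80] → X
    (5,4)@(11, 9): e=[66,78,-16] → .
    (2,5)@(5, 11): e=[-10,58,80] → .
  covered (16 px):
    . . . . X . .
    . . . X X . .
    . . X X X . .
    . X X X X . .
    . . X X X . .
    . . . X X . .
    . . . . X . .
    . . . . . . .
    . . . . . . .
    . . . . . . .
T1:
  2·area = 6  (B↔C swapped to make it positive)
  edge (4, 16)→(2, 12): d=(-2,-4) top-left  bias=+0
  edge (2, 12)→(0, 5): d=(-2,-7) top-left  bias=+0
  edge (0, 5)→(4, 16): d=(4,11) right/bottom  bias=-1
  covered (0 px):
    . . . . . . .
    . . . . . . .
    . . . . . . .
    . . . . . . .
    . . . . . . .
    . . . . . . .
    . . . . . . .
    . . . . . . .
    . . . . . . .
    . . . . . . .

Final: 16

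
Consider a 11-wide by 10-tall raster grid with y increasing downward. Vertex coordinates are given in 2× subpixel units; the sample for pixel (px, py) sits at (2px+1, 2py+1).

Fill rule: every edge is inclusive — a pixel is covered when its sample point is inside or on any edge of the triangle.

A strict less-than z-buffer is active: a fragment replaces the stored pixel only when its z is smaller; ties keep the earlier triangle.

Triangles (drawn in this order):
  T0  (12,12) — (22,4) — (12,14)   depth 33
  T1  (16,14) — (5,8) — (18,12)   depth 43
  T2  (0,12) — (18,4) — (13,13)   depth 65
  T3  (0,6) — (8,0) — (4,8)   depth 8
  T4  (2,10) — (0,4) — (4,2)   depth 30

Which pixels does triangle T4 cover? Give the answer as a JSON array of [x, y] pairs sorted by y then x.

T0:
  2·area = 20
  edge (12, 12)→(22, 4): d=(10,-8) inclusive
  edge (22, 4)→(12, 14): d=(-10,10) inclusive
  edge (12, 14)→(12, 12): d=(0,-2) inclusive
    (10,2)@(21, 5): e=[2,0,18] → #  [on edge]
    (9,3)@(19, 7): e=[6,0,14] → #  [on edge]
    (10,3)@(21, 7): e=[22,-20,18] → ·
    (8,4)@(17, 9): e=[10,0,10] → #  [on edge]
    (9,4)@(19, 9): e=[26,-20,14] → ·
    (7,5)@(15, 11): e=[14,0,6] → #  [on edge]
    (8,5)@(17, 11): e=[30,-20,10] → ·
    (6,6)@(13, 13): e=[18,0,2] → #  [on edge]
    (7,6)@(15, 13): e=[34,-20,6] → ·
    (5,7)@(11, 15): e=[22,0,-2] → ·  [on edge]
    (6,7)@(13, 15): e=[38,-20,2] → ·
    (4,8)@(9, 17): e=[26,0,-6] → ·  [on edge]
    (3,9)@(7, 19): e=[30,0,-10] → ·  [on edge]
  covered (5 px):
    · · · · · · · · · · ·
    · · · · · · · · · · ·
    · · · · · · · · · · #
    · · · · · · · · · # ·
    · · · · · · · · # · ·
    · · · · · · · # · · ·
    · · · · · · # · · · ·
    · · · · · · · · · · ·
    · · · · · · · · · · ·
    · · · · · · · · · · ·
T1:
  2·area = 34
  edge (16, 14)→(5, 8): d=(-11,-6) inclusive
  edge (5, 8)→(18, 12): d=(13,4) inclusive
  edge (18, 12)→(16, 14): d=(-2,2) inclusive
    (3,4)@(7, 9): e=[1,5,28] → #
    (4,4)@(9, 9): e=[13,-3,24] → ·
    (10,4)@(21, 9): e=[85,-51,0] → ·  [on edge]
    (3,5)@(7, 11): e=[-21,31,24] → ·
    (5,5)@(11, 11): e=[3,15,16] → #
    (6,5)@(13, 11): e=[15,7,12] → #
    (7,5)@(15, 11): e=[27,-1,8] → ·
    (9,5)@(19, 11): e=[51,-17,0] → ·  [on edge]
    (5,6)@(11, 13): e=[-19,41,12] → ·
    (6,6)@(13, 13): e=[-7,33,8] → ·
    (7,6)@(15, 13): e=[5,25,4] → #
    (8,6)@(17, 13): e=[17,17,0] → #  [on edge]
    (7,7)@(15, 15): e=[-17,51,0] → ·  [on edge]
    (6,8)@(13, 17): e=[-51,85,0] → ·  [on edge]
    (5,9)@(11, 19): e=[-85,119,0] → ·  [on edge]
  covered (5 px):
    · · · · · · · · · · ·
    · · · · · · · · · · ·
    · · · · · · · · · · ·
    · · · · · · · · · · ·
    · · · # · · · · · · ·
    · · · · · # # · · · ·
    · · · · · · · # # · ·
    · · · · · · · · · · ·
    · · · · · · · · · · ·
    · · · · · · · · · · ·
T2:
  2·area = 122
  edge (0, 12)→(18, 4): d=(18,-8) inclusive
  edge (18, 4)→(13, 13): d=(-5,9) inclusive
  edge (13, 13)→(0, 12): d=(-13,-1) inclusive
    (8,2)@(17, 5): e=[10,4,108] → #
    (9,2)@(19, 5): e=[26,-14,110] → ·
    (6,3)@(13, 7): e=[14,30,78] → #
    (7,3)@(15, 7): e=[30,12,80] → #
    (8,3)@(17, 7): e=[46,-6,82] → ·
    (3,4)@(7, 9): e=[2,74,46] → #
    (4,4)@(9, 9): e=[18,56,48] → #
    (5,4)@(11, 9): e=[34,38,50] → #
    (8,4)@(17, 9): e=[82,-16,56] → ·
    (1,5)@(3, 11): e=[6,100,16] → #
    (2,5)@(5, 11): e=[22,82,18] → #
    (7,5)@(15, 11): e=[102,-8,28] → ·
    (6,6)@(13, 13): e=[122,0,0] → #  [on edge]
  covered (15 px):
    · · · · · · · · · · ·
    · · · · · · · · · · ·
    · · · · · · · · # · ·
    · · · · · · # # · · ·
    · · · # # # # # · · ·
    · # # # # # # · · · ·
    · · · · · · # · · · ·
    · · · · · · · · · · ·
    · · · · · · · · · · ·
    · · · · · · · · · · ·
T3:
  2·area = 40
  edge (0, 6)→(8, 0): d=(8,-6) inclusive
  edge (8, 0)→(4, 8): d=(-4,8) inclusive
  edge (4, 8)→(0, 6): d=(-4,-2) inclusive
    (3,0)@(7, 1): e=[2,4,34] → #
    (4,0)@(9, 1): e=[14,-12,38] → ·
    (2,1)@(5, 3): e=[6,12,22] → #
    (3,1)@(7, 3): e=[18,-4,26] → ·
    (1,2)@(3, 5): e=[10,20,10] → #
    (3,2)@(7, 5): e=[34,-12,18] → ·
    (1,3)@(3, 7): e=[26,12,2] → #
    (2,3)@(5, 7): e=[38,-4,6] → ·
    (1,4)@(3, 9): e=[42,4,-6] → ·
  covered (5 px):
    · · · # · · · · · · ·
    · · # · · · · · · · ·
    · # # · · · · · · · ·
    · # · · · · · · · · ·
    · · · · · · · · · · ·
    · · · · · · · · · · ·
    · · · · · · · · · · ·
    · · · · · · · · · · ·
    · · · · · · · · · · ·
    · · · · · · · · · · ·
T4:
  2·area = 28
  edge (2, 10)→(0, 4): d=(-2,-6) inclusive
  edge (0, 4)→(4, 2): d=(4,-2) inclusive
  edge (4, 2)→(2, 10): d=(-2,8) inclusive
    (1,1)@(3, 3): e=[20,2,6] → #
    (2,1)@(5, 3): e=[32,6,-10] → ·
    (0,2)@(1, 5): e=[4,6,18] → #
    (2,2)@(5, 5): e=[28,14,-14] → ·
    (0,3)@(1, 7): e=[0,14,14] → #  [on edge]
    (1,3)@(3, 7): e=[12,18,-2] → ·
    (0,4)@(1, 9): e=[-4,22,10] → ·
    (1,6)@(3, 13): e=[0,42,-14] → ·  [on edge]
    (2,9)@(5, 19): e=[0,70,-42] → ·  [on edge]
  covered (4 px):
    · · · · · · · · · · ·
    · # · · · · · · · · ·
    # # · · · · · · · · ·
    # · · · · · · · · · ·
    · · · · · · · · · · ·
    · · · · · · · · · · ·
    · · · · · · · · · · ·
    · · · · · · · · · · ·
    · · · · · · · · · · ·
    · · · · · · · · · · ·

Answer: [[1,1],[0,2],[1,2],[0,3]]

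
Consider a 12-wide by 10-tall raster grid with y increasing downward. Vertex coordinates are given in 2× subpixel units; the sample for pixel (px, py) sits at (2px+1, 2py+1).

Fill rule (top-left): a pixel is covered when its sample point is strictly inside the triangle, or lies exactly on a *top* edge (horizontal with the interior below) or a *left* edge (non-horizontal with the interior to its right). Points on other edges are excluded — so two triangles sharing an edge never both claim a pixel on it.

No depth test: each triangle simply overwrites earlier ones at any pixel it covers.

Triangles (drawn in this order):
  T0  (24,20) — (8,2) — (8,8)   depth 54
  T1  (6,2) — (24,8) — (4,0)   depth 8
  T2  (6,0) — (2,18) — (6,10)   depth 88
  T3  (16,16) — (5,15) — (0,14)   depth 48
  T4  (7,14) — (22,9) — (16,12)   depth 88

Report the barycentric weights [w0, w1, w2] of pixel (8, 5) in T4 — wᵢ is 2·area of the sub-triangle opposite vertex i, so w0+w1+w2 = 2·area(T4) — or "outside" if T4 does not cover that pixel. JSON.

T0:
  2·area = 96  (B↔C swapped to make it positive)
  edge (24, 20)→(8, 8): d=(-16,-12) top-left  bias=+0
  edge (8, 8)→(8, 2): d=(0,-6) top-left  bias=+0
  edge (8, 2)→(24, 20): d=(16,18) right/bottom  bias=-1
    (4,2)@(9, 5): e=[60,6,30] → █
    (5,2)@(11, 5): e=[84,18,-6] → ·
    (4,3)@(9, 7): e=[28,6,62] → █
    (5,3)@(11, 7): e=[52,18,26] → █
    (6,3)@(13, 7): e=[76,30,-10] → ·
    (4,4)@(9, 9): e=[-4,6,94] → ·
    (5,4)@(11, 9): e=[20,18,58] → █
    (6,4)@(13, 9): e=[44,30,22] → █
    (7,4)@(15, 9): e=[68,42,-14] → ·
    (5,5)@(11, 11): e=[-12,18,90] → ·
    (6,5)@(13, 11): e=[12,30,54] → █
    (7,5)@(15, 11): e=[36,42,18] → █
  covered (12 px):
    · · · · · · · · · · · ·
    · · · · · · · · · · · ·
    · · · · █ · · · · · · ·
    · · · · █ █ · · · · · ·
    · · · · · █ █ · · · · ·
    · · · · · · █ █ · · · ·
    · · · · · · · █ █ · · ·
    · · · · · · · · · █ · ·
    · · · · · · · · · · █ ·
    · · · · · · · · · · · █
T1:
  2·area = 24  (B↔C swapped to make it positive)
  edge (6, 2)→(4, 0): d=(-2,-2) top-left  bias=+0
  edge (4, 0)→(24, 8): d=(20,8) right/bottom  bias=-1
  edge (24, 8)→(6, 2): d=(-18,-6) top-left  bias=+0
    (1,0)@(3, 1): e=[-4,28,0] → ·  [on edge]
    (2,0)@(5, 1): e=[0,12,12] → █  [on edge]
    (3,0)@(7, 1): e=[4,-4,24] → ·
    (2,1)@(5, 3): e=[-4,52,-24] → ·
    (3,1)@(7, 3): e=[0,36,-12] → ·  [on edge]
    (4,1)@(9, 3): e=[4,20,0] → █  [on edge]
    (5,1)@(11, 3): e=[8,4,12] → █
    (6,1)@(13, 3): e=[12,-12,24] → ·
    (4,2)@(9, 5): e=[0,60,-36] → ·  [on edge]
    (5,2)@(11, 5): e=[4,44,-24] → ·
    (7,2)@(15, 5): e=[12,12,0] → █  [on edge]
    (8,2)@(17, 5): e=[16,-4,12] → ·
    (5,3)@(11, 7): e=[0,84,-60] → ·  [on edge]
    (10,3)@(21, 7): e=[20,4,0] → █  [on edge]
    (6,4)@(13, 9): e=[0,108,-84] → ·  [on edge]
    (7,5)@(15, 11): e=[0,132,-108] → ·  [on edge]
    (8,6)@(17, 13): e=[0,156,-132] → ·  [on edge]
    (9,7)@(19, 15): e=[0,180,-156] → ·  [on edge]
    (10,8)@(21, 17): e=[0,204,-180] → ·  [on edge]
    (11,9)@(23, 19): e=[0,228,-204] → ·  [on edge]
  covered (5 px):
    · · █ · · · · · · · · ·
    · · · · █ █ · · · · · ·
    · · · · · · · █ · · · ·
    · · · · · · · · · · █ ·
    · · · · · · · · · · · ·
    · · · · · · · · · · · ·
    · · · · · · · · · · · ·
    · · · · · · · · · · · ·
    · · · · · · · · · · · ·
    · · · · · · · · · · · ·
T2:
  2·area = 40  (B↔C swapped to make it positive)
  edge (6, 0)→(6, 10): d=(0,10) right/bottom  bias=-1
  edge (6, 10)→(2, 18): d=(-4,8) right/bottom  bias=-1
  edge (2, 18)→(6, 0): d=(4,-18) top-left  bias=+0
    (2,2)@(5, 5): e=[10,28,2] → █
    (3,2)@(7, 5): e=[-10,12,38] → ·
    (2,3)@(5, 7): e=[10,20,10] → █
    (3,3)@(7, 7): e=[-10,4,46] → ·
    (2,4)@(5, 9): e=[10,12,18] → █
    (3,4)@(7, 9): e=[-10,-4,54] → ·
    (2,5)@(5, 11): e=[10,4,26] → █
    (3,5)@(7, 11): e=[-10,-12,62] → ·
    (2,6)@(5, 13): e=[10,-4,34] → ·
    (1,7)@(3, 15): e=[30,4,6] → █
    (2,7)@(5, 15): e=[10,-12,42] → ·
    (1,8)@(3, 17): e=[30,-4,14] → ·
  covered (5 px):
    · · · · · · · · · · · ·
    · · · · · · · · · · · ·
    · · █ · · · · · · · · ·
    · · █ · · · · · · · · ·
    · · █ · · · · · · · · ·
    · · █ · · · · · · · · ·
    · · · · · · · · · · · ·
    · █ · · · · · · · · · ·
    · · · · · · · · · · · ·
    · · · · · · · · · · · ·
T3:
  2·area = 6
  edge (16, 16)→(5, 15): d=(-11,-1) top-left  bias=+0
  edge (5, 15)→(0, 14): d=(-5,-1) top-left  bias=+0
  edge (0, 14)→(16, 16): d=(16,2) right/bottom  bias=-1
    (2,7)@(5, 15): e=[0,0,6] → █  [on edge]
    (3,7)@(7, 15): e=[2,2,2] → █
    (4,7)@(9, 15): e=[4,4,-2] → ·
    (2,8)@(5, 17): e=[-22,-10,38] → ·
    (3,8)@(7, 17): e=[-20,-8,34] → ·
    (7,8)@(15, 17): e=[-12,0,18] → ·  [on edge]
  covered (2 px):
    · · · · · · · · · · · ·
    · · · · · · · · · · · ·
    · · · · · · · · · · · ·
    · · · · · · · · · · · ·
    · · · · · · · · · · · ·
    · · · · · · · · · · · ·
    · · · · · · · · · · · ·
    · · █ █ · · · · · · · ·
    · · · · · · · · · · · ·
    · · · · · · · · · · · ·
T4:
  2·area = 15
  edge (7, 14)→(22, 9): d=(15,-5) top-left  bias=+0
  edge (22, 9)→(16, 12): d=(-6,3) right/bottom  bias=-1
  edge (16, 12)→(7, 14): d=(-9,2) right/bottom  bias=-1
    (8,5)@(17, 11): e=[5,3,7] → █
    (9,5)@(19, 11): e=[15,-3,3] → ·
    (5,6)@(11, 13): e=[5,9,1] → █
    (6,6)@(13, 13): e=[15,3,-3] → ·
    (8,6)@(17, 13): e=[35,-9,-11] → ·
    (5,7)@(11, 15): e=[35,-3,-17] → ·
  covered (2 px):
    · · · · · · · · · · · ·
    · · · · · · · · · · · ·
    · · · · · · · · · · · ·
    · · · · · · · · · · · ·
    · · · · · · · · · · · ·
    · · · · · · · · █ · · ·
    · · · · · █ · · · · · ·
    · · · · · · · · · · · ·
    · · · · · · · · · · · ·
    · · · · · · · · · · · ·

Result: [3,7,5]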